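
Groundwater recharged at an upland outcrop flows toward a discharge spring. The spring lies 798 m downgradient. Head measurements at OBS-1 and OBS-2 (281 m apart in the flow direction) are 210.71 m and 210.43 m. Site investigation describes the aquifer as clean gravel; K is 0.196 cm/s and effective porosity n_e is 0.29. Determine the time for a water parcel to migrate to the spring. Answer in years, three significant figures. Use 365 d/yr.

3.76 years

Hydraulic gradient i = (210.71 − 210.43) / 281 = 0.28 / 281 = 9.964e-4
K = 0.196 cm/s × 864 = 169.3 m/d
Specific discharge q = 169.3 × 9.964e-4 = 0.1687 m/d
v = Ki/n = 169.3·9.964e-4/0.29 = 0.5819 m/d
t = L / v = 798 / 0.5819 = 1371 d
   = 1371 / 365 = 3.76 yr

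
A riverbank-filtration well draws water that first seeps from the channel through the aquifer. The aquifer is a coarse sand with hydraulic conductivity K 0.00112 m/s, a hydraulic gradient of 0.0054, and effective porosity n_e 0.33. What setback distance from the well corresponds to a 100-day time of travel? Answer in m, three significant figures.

158 m

K = 0.00112 m/s × 86400 s/d = 96.77 m/d
Specific discharge q = 96.77 × 0.0054 = 0.5225 m/d
Average linear velocity = 0.5225 / 0.33 = 1.583 m/d
L = v × T = 1.583 × 100 = 158.3 m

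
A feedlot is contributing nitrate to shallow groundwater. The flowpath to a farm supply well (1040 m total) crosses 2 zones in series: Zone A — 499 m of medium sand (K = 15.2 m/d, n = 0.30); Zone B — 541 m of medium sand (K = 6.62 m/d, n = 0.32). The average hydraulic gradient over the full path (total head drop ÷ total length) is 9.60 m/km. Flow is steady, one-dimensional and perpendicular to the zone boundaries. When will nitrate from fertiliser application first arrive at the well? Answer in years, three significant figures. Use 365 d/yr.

10.1 years

Continuity: the same q passes through each zone, so ΔH = q·Σ(L_j/K_j) — the zones act as resistances in series.
Σ(L/K) = 499/15.2 + 541/6.62 = 32.83 + 81.72 = 114.6 d
K_eq = L_total / Σ(L/K) = 1040 / 114.6 = 9.079 m/d
q = K_eq · i = 9.079 × 0.0096 = 0.08716 m/d (same in every zone)
Zone A: v = q/n = 0.08716/0.30 = 0.2905 m/d → t_A = 499/0.2905 = 1718 d
Zone B: v = q/n = 0.08716/0.32 = 0.2724 m/d → t_B = 541/0.2724 = 1986 d
Total t = 1718 + 1986 = 3704 d
   = 3704 / 365 = 10.1 yr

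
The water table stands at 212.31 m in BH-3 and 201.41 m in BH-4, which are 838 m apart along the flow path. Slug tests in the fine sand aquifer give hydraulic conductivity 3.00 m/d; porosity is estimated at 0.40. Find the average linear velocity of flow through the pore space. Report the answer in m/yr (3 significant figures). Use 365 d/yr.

Hydraulic gradient i = (212.31 − 201.41) / 838 = 10.90 / 838 = 0.01301
Darcy flux q = K·i = 3.00 × 0.01301 = 0.03902 m/d
v = Ki/n = 3.00·0.01301/0.40 = 0.09755 m/d
   = 0.09755 × 365 = 35.6 m/yr

35.6 m/yr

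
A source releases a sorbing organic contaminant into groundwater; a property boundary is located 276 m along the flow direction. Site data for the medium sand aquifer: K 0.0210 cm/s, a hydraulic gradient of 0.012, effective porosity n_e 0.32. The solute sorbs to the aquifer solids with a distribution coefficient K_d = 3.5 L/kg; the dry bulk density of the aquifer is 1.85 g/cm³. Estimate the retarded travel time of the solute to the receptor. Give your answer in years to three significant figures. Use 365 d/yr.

23.6 years

K = 0.0210 cm/s × 864 = 18.14 m/d
Specific discharge q = 18.14 × 0.012 = 0.2177 m/d
v_s = q/n_e = 0.2177/0.32 = 0.6804 m/d
Retardation R = 1 + ρ_b·K_d/n = 1 + 1.85×3.5/0.32 = 21.23
Contaminant velocity v_c = v/R = 0.6804/21.23 = 0.03204 m/d
t = L/v_c = 276/0.03204 = 8614 d
   = 8614/365 = 23.6 yr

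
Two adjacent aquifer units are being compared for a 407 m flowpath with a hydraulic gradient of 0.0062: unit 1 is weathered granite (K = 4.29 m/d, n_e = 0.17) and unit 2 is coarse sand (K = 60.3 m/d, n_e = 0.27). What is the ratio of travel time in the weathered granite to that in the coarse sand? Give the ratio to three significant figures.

8.85

Unit 1 (weathered granite): v = 4.29×0.0062/0.17 = 0.1565 m/d, t = 407/0.1565 = 2601 d
Unit 2 (coarse sand): v = 60.3×0.0062/0.27 = 1.385 m/d, t = 407/1.385 = 293.9 d
t(weathered granite) / t(coarse sand) = 2601/293.9 = 8.85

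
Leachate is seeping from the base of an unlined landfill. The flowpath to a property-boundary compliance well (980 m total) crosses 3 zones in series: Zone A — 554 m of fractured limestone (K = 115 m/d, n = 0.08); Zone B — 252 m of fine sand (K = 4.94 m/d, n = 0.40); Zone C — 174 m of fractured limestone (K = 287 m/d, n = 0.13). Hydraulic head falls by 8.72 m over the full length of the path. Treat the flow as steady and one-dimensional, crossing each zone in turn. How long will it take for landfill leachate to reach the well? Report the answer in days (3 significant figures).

1090 days

Continuity: the same q passes through each zone, so ΔH = q·Σ(L_j/K_j) — the zones act as resistances in series.
Σ(L/K) = 554/115 + 252/4.94 + 174/287 = 4.817 + 51.01 + 0.6063 = 56.44 d
q = ΔH / Σ(L/K) = 8.72 / 56.44 = 0.1545 m/d (same in every zone)
Zone A: v = q/n = 0.1545/0.08 = 1.931 m/d → t_A = 554/1.931 = 286.8 d
Zone B: v = q/n = 0.1545/0.40 = 0.3863 m/d → t_B = 252/0.3863 = 652.4 d
Zone C: v = q/n = 0.1545/0.13 = 1.189 m/d → t_C = 174/1.189 = 146.4 d
Total t = 286.8 + 652.4 + 146.4 = 1086 d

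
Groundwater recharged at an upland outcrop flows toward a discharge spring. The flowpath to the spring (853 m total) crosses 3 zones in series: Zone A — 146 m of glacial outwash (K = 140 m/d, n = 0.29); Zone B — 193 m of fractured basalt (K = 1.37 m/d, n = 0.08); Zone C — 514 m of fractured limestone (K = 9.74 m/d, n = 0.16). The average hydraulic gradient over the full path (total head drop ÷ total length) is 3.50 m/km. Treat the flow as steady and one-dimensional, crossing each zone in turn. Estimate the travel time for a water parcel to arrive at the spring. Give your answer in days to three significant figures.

9130 days

For zones in series the flux q is common to all zones; the equivalent conductivity is the harmonic (thickness-weighted) mean, K_eq = L_total / Σ(L_j/K_j).
Σ(L/K) = 146/140 + 193/1.37 + 514/9.74 = 1.043 + 140.9 + 52.77 = 194.7 d
K_eq = L_total / Σ(L/K) = 853 / 194.7 = 4.381 m/d
q = K_eq · i = 4.381 × 0.0035 = 0.01533 m/d (same in every zone)
Zone A: v = q/n = 0.01533/0.29 = 0.05288 m/d → t_A = 146/0.05288 = 2761 d
Zone B: v = q/n = 0.01533/0.08 = 0.1917 m/d → t_B = 193/0.1917 = 1007 d
Zone C: v = q/n = 0.01533/0.16 = 0.09584 m/d → t_C = 514/0.09584 = 5363 d
Total t = 2761 + 1007 + 5363 = 9131 d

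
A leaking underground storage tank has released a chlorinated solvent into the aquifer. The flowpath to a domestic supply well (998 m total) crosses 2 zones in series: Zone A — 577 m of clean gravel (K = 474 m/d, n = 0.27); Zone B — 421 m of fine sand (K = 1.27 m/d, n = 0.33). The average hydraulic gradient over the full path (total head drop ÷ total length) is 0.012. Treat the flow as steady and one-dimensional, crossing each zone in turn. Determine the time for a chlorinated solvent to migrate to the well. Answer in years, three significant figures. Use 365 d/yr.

22.4 years

For zones in series the flux q is common to all zones; the equivalent conductivity is the harmonic (thickness-weighted) mean, K_eq = L_total / Σ(L_j/K_j).
Σ(L/K) = 577/474 + 421/1.27 = 1.217 + 331.5 = 332.7 d
K_eq = L_total / Σ(L/K) = 998 / 332.7 = 3.000 m/d
q = K_eq · i = 3.000 × 0.012 = 0.03599 m/d (same in every zone)
Zone A: v = q/n = 0.03599/0.27 = 0.1333 m/d → t_A = 577/0.1333 = 4328 d
Zone B: v = q/n = 0.03599/0.33 = 0.1091 m/d → t_B = 421/0.1091 = 3860 d
Total t = 4328 + 3860 = 8188 d
   = 8188 / 365 = 22.4 yr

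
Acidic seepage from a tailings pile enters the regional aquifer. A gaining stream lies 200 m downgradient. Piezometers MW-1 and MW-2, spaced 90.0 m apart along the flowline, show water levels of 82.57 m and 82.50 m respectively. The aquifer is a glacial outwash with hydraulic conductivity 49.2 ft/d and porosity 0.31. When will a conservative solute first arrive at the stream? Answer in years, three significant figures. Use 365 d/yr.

14.6 years

Hydraulic gradient i = (82.57 − 82.50) / 90.0 = 0.07 / 90.0 = 7.778e-4
K = 49.2 ft/d × 0.3048 = 15.00 m/d
Specific discharge q = 15.00 × 7.778e-4 = 0.01166 m/d
Average linear velocity = 0.01166 / 0.31 = 0.03762 m/d
t = L / v = 200 / 0.03762 = 5316 d
   = 5316 / 365 = 14.6 yr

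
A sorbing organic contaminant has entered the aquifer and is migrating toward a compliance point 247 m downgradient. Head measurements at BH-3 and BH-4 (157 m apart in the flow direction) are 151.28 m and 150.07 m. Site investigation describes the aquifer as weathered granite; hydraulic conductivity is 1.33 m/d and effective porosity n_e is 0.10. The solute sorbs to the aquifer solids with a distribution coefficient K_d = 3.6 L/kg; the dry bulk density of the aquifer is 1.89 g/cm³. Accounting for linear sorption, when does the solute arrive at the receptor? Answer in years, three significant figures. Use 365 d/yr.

456 years

Hydraulic gradient i = (151.28 − 150.07) / 157 = 1.21 / 157 = 0.007707
Darcy flux q = K·i = 1.33 × 0.007707 = 0.01025 m/d
v_s = q/n_e = 0.01025/0.10 = 0.1025 m/d
Retardation R = 1 + ρ_b·K_d/n = 1 + 1.89×3.6/0.10 = 69.04
Contaminant velocity v_c = v/R = 0.1025/69.04 = 0.001485 m/d
t = L/v_c = 247/0.001485 = 166400 d
   = 166400/365 = 456 yr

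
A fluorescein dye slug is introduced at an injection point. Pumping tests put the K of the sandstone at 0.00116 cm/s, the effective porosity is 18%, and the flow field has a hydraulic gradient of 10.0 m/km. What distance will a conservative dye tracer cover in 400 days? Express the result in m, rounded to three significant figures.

K = 0.00116 cm/s × 864 = 1.002 m/d
q = Ki = 1.002 × 0.010 = 0.01002 m/d
Seepage velocity v = q / n = 0.01002 / 0.18 = 0.05568 m/d
L = v × T = 0.05568 × 400 = 22.27 m

22.3 m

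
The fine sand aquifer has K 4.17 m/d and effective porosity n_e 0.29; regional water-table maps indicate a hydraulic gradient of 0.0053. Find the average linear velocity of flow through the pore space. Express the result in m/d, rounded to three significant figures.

q = Ki = 4.17 × 0.0053 = 0.02210 m/d
v = Ki/n = 4.17·0.0053/0.29 = 0.07621 m/d

0.0762 m/d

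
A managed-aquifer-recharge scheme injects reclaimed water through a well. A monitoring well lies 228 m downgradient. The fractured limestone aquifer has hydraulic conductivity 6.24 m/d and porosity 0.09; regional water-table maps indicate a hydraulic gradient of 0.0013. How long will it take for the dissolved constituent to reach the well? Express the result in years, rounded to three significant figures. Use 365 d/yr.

Specific discharge q = 6.24 × 0.0013 = 0.008112 m/d
Average linear velocity = 0.008112 / 0.09 = 0.09013 m/d
t = L / v = 228 / 0.09013 = 2530 d
   = 2530 / 365 = 6.93 yr

6.93 years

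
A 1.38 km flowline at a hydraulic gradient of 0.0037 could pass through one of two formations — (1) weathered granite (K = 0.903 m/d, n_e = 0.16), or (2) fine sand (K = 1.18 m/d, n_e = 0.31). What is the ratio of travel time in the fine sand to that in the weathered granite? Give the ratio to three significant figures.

Unit 1 (weathered granite): v = 0.903×0.0037/0.16 = 0.02088 m/d, t = 1380/0.02088 = 66090 d
Unit 2 (fine sand): v = 1.18×0.0037/0.31 = 0.01408 m/d, t = 1380/0.01408 = 97980 d
t(fine sand) / t(weathered granite) = 97980/66090 = 1.48

1.48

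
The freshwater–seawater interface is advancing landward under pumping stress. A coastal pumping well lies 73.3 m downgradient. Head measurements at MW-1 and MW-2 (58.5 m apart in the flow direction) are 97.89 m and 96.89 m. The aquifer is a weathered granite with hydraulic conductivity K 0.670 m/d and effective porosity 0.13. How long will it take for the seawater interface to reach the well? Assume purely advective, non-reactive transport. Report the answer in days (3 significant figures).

Hydraulic gradient i = (97.89 − 96.89) / 58.5 = 1.00 / 58.5 = 0.01709
Darcy flux q = K·i = 0.670 × 0.01709 = 0.01145 m/d
v_s = q/n_e = 0.01145/0.13 = 0.08810 m/d
t = L / v = 73.3 / 0.08810 = 832.0 d

832 days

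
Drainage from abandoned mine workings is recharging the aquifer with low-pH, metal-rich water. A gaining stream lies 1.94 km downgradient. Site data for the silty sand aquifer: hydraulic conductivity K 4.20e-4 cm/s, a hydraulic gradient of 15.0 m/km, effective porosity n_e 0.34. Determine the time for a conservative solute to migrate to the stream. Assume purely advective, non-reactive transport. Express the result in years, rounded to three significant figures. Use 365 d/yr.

K = 4.20e-4 cm/s × 864 = 0.3629 m/d
Specific discharge q = 0.3629 × 0.015 = 0.005443 m/d
v = Ki/n = 0.3629·0.015/0.34 = 0.01601 m/d
L = 1.94 km = 1940 m
t = L / v = 1940 / 0.01601 = 121200 d
   = 121200 / 365 = 332 yr

332 years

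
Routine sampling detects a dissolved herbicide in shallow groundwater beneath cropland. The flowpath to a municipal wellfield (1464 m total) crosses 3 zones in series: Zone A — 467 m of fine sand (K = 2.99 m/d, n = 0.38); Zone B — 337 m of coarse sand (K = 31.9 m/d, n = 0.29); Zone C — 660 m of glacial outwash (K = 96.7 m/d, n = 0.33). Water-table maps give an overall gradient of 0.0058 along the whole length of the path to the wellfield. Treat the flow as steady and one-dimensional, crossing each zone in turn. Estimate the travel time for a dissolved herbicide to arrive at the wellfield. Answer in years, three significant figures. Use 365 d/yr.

Steady 1-D flow in series ⇒ the Darcy flux q is identical in every zone and the zone head losses add (resistances L/K in series).
Σ(L/K) = 467/2.99 + 337/31.9 + 660/96.7 = 156.2 + 10.56 + 6.825 = 173.6 d
K_eq = L_total / Σ(L/K) = 1464 / 173.6 = 8.434 m/d
q = K_eq · i = 8.434 × 0.0058 = 0.04892 m/d (same in every zone)
Zone A: v = q/n = 0.04892/0.38 = 0.1287 m/d → t_A = 467/0.1287 = 3628 d
Zone B: v = q/n = 0.04892/0.29 = 0.1687 m/d → t_B = 337/0.1687 = 1998 d
Zone C: v = q/n = 0.04892/0.33 = 0.1482 m/d → t_C = 660/0.1482 = 4452 d
Total t = 3628 + 1998 + 4452 = 10080 d
   = 10080 / 365 = 27.6 yr

27.6 years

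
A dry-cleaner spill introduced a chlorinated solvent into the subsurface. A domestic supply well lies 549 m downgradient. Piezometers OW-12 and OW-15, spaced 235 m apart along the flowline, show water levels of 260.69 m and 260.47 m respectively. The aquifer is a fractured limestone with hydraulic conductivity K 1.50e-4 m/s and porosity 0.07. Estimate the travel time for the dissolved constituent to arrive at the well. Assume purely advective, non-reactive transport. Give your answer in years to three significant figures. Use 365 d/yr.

Hydraulic gradient i = (260.69 − 260.47) / 235 = 0.22 / 235 = 9.362e-4
K = 1.50e-4 m/s × 86400 s/d = 12.96 m/d
Specific discharge q = 12.96 × 9.362e-4 = 0.01213 m/d
Seepage velocity v = q / n = 0.01213 / 0.07 = 0.1733 m/d
t = L / v = 549 / 0.1733 = 3167 d
   = 3167 / 365 = 8.68 yr

8.68 years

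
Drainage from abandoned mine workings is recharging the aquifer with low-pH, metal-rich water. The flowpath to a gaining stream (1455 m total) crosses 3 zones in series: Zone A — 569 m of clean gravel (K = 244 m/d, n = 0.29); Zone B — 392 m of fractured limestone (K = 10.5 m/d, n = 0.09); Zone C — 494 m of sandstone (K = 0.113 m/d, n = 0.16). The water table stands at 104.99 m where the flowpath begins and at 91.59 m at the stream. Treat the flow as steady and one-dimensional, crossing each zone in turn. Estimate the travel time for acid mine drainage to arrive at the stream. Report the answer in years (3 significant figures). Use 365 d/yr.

252 years

Total head drop ΔH = 104.99 − 91.59 = 13.40 m
Steady 1-D flow in series ⇒ the Darcy flux q is identical in every zone and the zone head losses add (resistances L/K in series).
Σ(L/K) = 569/244 + 392/10.5 + 494/0.113 = 2.332 + 37.33 + 4372 = 4411 d
q = ΔH / Σ(L/K) = 13.40 / 4411 = 0.003038 m/d (same in every zone)
Zone A: v = q/n = 0.003038/0.29 = 0.01047 m/d → t_A = 569/0.01047 = 54320 d
Zone B: v = q/n = 0.003038/0.09 = 0.03375 m/d → t_B = 392/0.03375 = 11610 d
Zone C: v = q/n = 0.003038/0.16 = 0.01899 m/d → t_C = 494/0.01899 = 26020 d
Total t = 54320 + 11610 + 26020 = 91960 d
   = 91960 / 365 = 252 yr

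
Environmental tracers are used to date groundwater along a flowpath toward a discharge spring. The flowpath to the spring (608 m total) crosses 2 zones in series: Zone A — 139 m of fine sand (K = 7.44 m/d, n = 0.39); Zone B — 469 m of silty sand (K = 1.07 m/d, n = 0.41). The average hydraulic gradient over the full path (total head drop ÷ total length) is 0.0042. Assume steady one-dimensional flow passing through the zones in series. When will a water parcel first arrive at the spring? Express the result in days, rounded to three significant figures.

44100 days

Continuity: the same q passes through each zone, so ΔH = q·Σ(L_j/K_j) — the zones act as resistances in series.
Σ(L/K) = 139/7.44 + 469/1.07 = 18.68 + 438.3 = 457.0 d
K_eq = L_total / Σ(L/K) = 608 / 457.0 = 1.330 m/d
q = K_eq · i = 1.330 × 0.0042 = 0.005588 m/d (same in every zone)
Zone A: v = q/n = 0.005588/0.39 = 0.01433 m/d → t_A = 139/0.01433 = 9702 d
Zone B: v = q/n = 0.005588/0.41 = 0.01363 m/d → t_B = 469/0.01363 = 34410 d
Total t = 9702 + 34410 = 44110 d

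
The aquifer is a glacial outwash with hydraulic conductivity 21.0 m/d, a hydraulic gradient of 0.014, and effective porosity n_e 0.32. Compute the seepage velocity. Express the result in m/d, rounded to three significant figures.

Darcy flux q = K·i = 21.0 × 0.014 = 0.2940 m/d
v_s = q/n_e = 0.2940/0.32 = 0.9188 m/d

0.919 m/d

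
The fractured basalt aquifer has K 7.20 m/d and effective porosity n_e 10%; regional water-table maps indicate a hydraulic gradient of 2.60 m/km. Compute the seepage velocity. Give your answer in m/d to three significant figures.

0.187 m/d

q = Ki = 7.20 × 0.0026 = 0.01872 m/d
v_s = q/n_e = 0.01872/0.10 = 0.1872 m/d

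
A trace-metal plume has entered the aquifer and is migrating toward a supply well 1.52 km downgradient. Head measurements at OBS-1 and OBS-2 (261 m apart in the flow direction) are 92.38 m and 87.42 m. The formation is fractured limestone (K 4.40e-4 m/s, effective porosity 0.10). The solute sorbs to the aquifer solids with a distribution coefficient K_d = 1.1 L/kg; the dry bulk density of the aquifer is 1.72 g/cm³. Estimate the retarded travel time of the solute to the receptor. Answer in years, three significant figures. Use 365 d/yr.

11.5 years

Hydraulic gradient i = (92.38 − 87.42) / 261 = 4.96 / 261 = 0.01900
K = 4.40e-4 m/s × 86400 s/d = 38.02 m/d
q = Ki = 38.02 × 0.01900 = 0.7224 m/d
v = Ki/n = 38.02·0.01900/0.10 = 7.224 m/d
Retardation R = 1 + ρ_b·K_d/n = 1 + 1.72×1.1/0.10 = 19.92
Contaminant velocity v_c = v/R = 7.224/19.92 = 0.3627 m/d
L = 1.52 km = 1520 m
t = L/v_c = 1520/0.3627 = 4191 d
   = 4191/365 = 11.5 yr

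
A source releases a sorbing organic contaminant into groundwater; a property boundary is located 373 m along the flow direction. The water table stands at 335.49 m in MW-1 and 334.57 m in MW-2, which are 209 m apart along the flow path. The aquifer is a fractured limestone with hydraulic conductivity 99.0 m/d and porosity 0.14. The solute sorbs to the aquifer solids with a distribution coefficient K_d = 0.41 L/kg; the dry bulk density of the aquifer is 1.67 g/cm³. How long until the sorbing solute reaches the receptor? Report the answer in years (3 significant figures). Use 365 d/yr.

Hydraulic gradient i = (335.49 − 334.57) / 209 = 0.92 / 209 = 0.004402
Specific discharge q = 99.0 × 0.004402 = 0.4358 m/d
Average linear velocity = 0.4358 / 0.14 = 3.113 m/d
Retardation R = 1 + ρ_b·K_d/n = 1 + 1.67×0.41/0.14 = 5.891
Contaminant velocity v_c = v/R = 3.113/5.891 = 0.5284 m/d
t = L/v_c = 373/0.5284 = 705.9 d
   = 705.9/365 = 1.93 yr

1.93 years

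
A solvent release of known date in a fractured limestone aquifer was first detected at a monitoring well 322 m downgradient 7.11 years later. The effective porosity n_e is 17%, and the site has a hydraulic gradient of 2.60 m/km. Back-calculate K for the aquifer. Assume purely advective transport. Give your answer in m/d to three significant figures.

8.11 m/d

t = 7.11 years = 2595 d
v = L / t = 322 / 2595 = 0.1241 m/d
K = v · n / i = 0.1241 × 0.17 / 0.0026 = 8.11 m/d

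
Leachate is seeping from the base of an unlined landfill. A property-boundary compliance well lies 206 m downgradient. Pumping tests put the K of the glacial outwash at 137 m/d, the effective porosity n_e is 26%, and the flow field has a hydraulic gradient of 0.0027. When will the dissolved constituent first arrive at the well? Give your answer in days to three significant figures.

145 days

Darcy flux q = K·i = 137 × 0.0027 = 0.3699 m/d
v_s = q/n_e = 0.3699/0.26 = 1.423 m/d
t = L / v = 206 / 1.423 = 144.8 d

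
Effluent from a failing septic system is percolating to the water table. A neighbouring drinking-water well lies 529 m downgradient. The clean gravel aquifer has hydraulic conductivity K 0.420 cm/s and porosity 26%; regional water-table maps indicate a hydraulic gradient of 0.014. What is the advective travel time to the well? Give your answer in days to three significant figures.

27.1 days

K = 0.420 cm/s × 864 = 362.9 m/d
Darcy flux q = K·i = 362.9 × 0.014 = 5.080 m/d
v = Ki/n = 362.9·0.014/0.26 = 19.54 m/d
t = L / v = 529 / 19.54 = 27.07 d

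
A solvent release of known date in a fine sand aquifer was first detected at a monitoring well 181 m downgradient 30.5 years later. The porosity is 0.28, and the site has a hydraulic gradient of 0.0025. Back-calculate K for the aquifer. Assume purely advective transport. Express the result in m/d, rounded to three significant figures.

1.82 m/d

t = 30.5 years = 11130 d
v = L / t = 181 / 11130 = 0.01626 m/d
K = v · n / i = 0.01626 × 0.28 / 0.0025 = 1.82 m/d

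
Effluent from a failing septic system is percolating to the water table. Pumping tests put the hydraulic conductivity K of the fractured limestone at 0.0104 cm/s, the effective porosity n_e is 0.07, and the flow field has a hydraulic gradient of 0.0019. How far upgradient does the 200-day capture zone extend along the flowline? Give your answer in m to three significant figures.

K = 0.0104 cm/s × 864 = 8.986 m/d
Darcy flux q = K·i = 8.986 × 0.0019 = 0.01707 m/d
v_s = q/n_e = 0.01707/0.07 = 0.2439 m/d
L = v × T = 0.2439 × 200 = 48.78 m

48.8 m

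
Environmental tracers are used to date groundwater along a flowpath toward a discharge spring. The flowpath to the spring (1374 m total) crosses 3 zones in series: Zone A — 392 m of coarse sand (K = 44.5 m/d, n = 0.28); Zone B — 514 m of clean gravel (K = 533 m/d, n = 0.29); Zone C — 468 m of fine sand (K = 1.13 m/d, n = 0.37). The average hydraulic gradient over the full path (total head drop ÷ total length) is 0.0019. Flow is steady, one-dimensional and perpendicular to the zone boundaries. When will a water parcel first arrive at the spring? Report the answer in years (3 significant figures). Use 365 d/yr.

192 years

Continuity: the same q passes through each zone, so ΔH = q·Σ(L_j/K_j) — the zones act as resistances in series.
Σ(L/K) = 392/44.5 + 514/533 + 468/1.13 = 8.809 + 0.9644 + 414.2 = 423.9 d
K_eq = L_total / Σ(L/K) = 1374 / 423.9 = 3.241 m/d
q = K_eq · i = 3.241 × 0.0019 = 0.006158 m/d (same in every zone)
Zone A: v = q/n = 0.006158/0.28 = 0.02199 m/d → t_A = 392/0.02199 = 17820 d
Zone B: v = q/n = 0.006158/0.29 = 0.02123 m/d → t_B = 514/0.02123 = 24210 d
Zone C: v = q/n = 0.006158/0.37 = 0.01664 m/d → t_C = 468/0.01664 = 28120 d
Total t = 17820 + 24210 + 28120 = 70150 d
   = 70150 / 365 = 192 yr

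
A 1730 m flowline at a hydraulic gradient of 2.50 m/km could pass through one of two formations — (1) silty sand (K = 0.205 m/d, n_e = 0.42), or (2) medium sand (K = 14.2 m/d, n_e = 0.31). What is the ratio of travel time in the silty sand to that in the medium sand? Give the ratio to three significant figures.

Unit 1 (silty sand): v = 0.205×0.0025/0.42 = 0.001220 m/d, t = 1730/0.001220 = 1.418e6 d
Unit 2 (medium sand): v = 14.2×0.0025/0.31 = 0.1145 m/d, t = 1730/0.1145 = 15110 d
t(silty sand) / t(medium sand) = 1.418e6/15110 = 93.8

93.8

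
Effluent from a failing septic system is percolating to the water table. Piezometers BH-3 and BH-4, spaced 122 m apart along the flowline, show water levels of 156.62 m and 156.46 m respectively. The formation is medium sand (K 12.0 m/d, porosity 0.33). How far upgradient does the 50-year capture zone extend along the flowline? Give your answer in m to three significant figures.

Hydraulic gradient i = (156.62 − 156.46) / 122 = 0.16 / 122 = 0.001311
Specific discharge q = 12.0 × 0.001311 = 0.01574 m/d
v = Ki/n = 12.0·0.001311/0.33 = 0.04769 m/d
T = 50 yr × 365 = 18250 d
L = v × T = 0.04769 × 18250 = 870.3 m

870 m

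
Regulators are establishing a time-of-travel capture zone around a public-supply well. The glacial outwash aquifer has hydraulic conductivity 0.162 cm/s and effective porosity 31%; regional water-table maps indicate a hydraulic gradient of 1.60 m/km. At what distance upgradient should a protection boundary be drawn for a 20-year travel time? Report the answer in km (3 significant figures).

K = 0.162 cm/s × 864 = 140.0 m/d
q = Ki = 140.0 × 0.0016 = 0.2239 m/d
v = Ki/n = 140.0·0.0016/0.31 = 0.7224 m/d
T = 20 yr × 365 = 7300 d
L = v × T = 0.7224 × 7300 = 5274 m
   = 5.27 km

5.27 km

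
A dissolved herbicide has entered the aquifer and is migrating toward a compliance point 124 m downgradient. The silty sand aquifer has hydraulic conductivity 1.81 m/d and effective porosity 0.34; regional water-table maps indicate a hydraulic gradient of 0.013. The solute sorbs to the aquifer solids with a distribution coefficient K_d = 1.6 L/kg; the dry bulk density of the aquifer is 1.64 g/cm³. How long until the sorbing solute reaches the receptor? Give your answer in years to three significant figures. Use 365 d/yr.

Specific discharge q = 1.81 × 0.013 = 0.02353 m/d
v = Ki/n = 1.81·0.013/0.34 = 0.06921 m/d
Retardation R = 1 + ρ_b·K_d/n = 1 + 1.64×1.6/0.34 = 8.718
Contaminant velocity v_c = v/R = 0.06921/8.718 = 0.007939 m/d
t = L/v_c = 124/0.007939 = 15620 d
   = 15620/365 = 42.8 yr

42.8 years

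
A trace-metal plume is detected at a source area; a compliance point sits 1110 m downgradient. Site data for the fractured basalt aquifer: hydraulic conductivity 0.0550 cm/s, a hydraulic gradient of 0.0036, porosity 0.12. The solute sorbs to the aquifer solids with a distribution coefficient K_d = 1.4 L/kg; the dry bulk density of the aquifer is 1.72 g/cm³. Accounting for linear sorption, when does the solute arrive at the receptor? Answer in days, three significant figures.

16400 days

K = 0.0550 cm/s × 864 = 47.52 m/d
Darcy flux q = K·i = 47.52 × 0.0036 = 0.1711 m/d
Average linear velocity = 0.1711 / 0.12 = 1.426 m/d
Retardation R = 1 + ρ_b·K_d/n = 1 + 1.72×1.4/0.12 = 21.07
Contaminant velocity v_c = v/R = 1.426/21.07 = 0.06767 m/d
t = L/v_c = 1110/0.06767 = 16400 d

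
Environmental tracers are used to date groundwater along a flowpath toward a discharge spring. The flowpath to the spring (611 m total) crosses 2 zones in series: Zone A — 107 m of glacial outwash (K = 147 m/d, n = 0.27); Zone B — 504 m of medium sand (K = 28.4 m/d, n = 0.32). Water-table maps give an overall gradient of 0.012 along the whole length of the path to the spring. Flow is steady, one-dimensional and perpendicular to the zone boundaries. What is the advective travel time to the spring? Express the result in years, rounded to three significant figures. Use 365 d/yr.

Continuity: the same q passes through each zone, so ΔH = q·Σ(L_j/K_j) — the zones act as resistances in series.
Σ(L/K) = 107/147 + 504/28.4 = 0.7279 + 17.75 = 18.47 d
K_eq = L_total / Σ(L/K) = 611 / 18.47 = 33.07 m/d
q = K_eq · i = 33.07 × 0.012 = 0.3969 m/d (same in every zone)
Zone A: v = q/n = 0.3969/0.27 = 1.470 m/d → t_A = 107/1.470 = 72.79 d
Zone B: v = q/n = 0.3969/0.32 = 1.240 m/d → t_B = 504/1.240 = 406.4 d
Total t = 72.79 + 406.4 = 479.2 d
   = 479.2 / 365 = 1.31 yr

1.31 years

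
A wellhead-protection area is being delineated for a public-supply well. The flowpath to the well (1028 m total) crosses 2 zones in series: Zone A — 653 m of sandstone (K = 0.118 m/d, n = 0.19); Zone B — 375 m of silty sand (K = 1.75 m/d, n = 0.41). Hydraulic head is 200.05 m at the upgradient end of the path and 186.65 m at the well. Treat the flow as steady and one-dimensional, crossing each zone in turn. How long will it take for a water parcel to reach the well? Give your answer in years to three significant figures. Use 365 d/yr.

Total head drop ΔH = 200.05 − 186.65 = 13.40 m
Continuity: the same q passes through each zone, so ΔH = q·Σ(L_j/K_j) — the zones act as resistances in series.
Σ(L/K) = 653/0.118 + 375/1.75 = 5534 + 214.3 = 5748 d
q = ΔH / Σ(L/K) = 13.40 / 5748 = 0.002331 m/d (same in every zone)
Zone A: v = q/n = 0.002331/0.19 = 0.01227 m/d → t_A = 653/0.01227 = 53220 d
Zone B: v = q/n = 0.002331/0.41 = 0.005686 m/d → t_B = 375/0.005686 = 65950 d
Total t = 53220 + 65950 = 119200 d
   = 119200 / 365 = 327 yr

327 years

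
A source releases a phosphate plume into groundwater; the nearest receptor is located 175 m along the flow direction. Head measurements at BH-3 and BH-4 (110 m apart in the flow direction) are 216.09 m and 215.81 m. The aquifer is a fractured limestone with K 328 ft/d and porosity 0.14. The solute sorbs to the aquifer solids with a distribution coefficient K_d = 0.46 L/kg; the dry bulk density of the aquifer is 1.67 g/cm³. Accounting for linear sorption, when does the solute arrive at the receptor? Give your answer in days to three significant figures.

Hydraulic gradient i = (216.09 − 215.81) / 110 = 0.28 / 110 = 0.002545
K = 328 ft/d × 0.3048 = 99.97 m/d
q = Ki = 99.97 × 0.002545 = 0.2545 m/d
v_s = q/n_e = 0.2545/0.14 = 1.818 m/d
Retardation R = 1 + ρ_b·K_d/n = 1 + 1.67×0.46/0.14 = 6.487
Contaminant velocity v_c = v/R = 1.818/6.487 = 0.2802 m/d
t = L/v_c = 175/0.2802 = 624.5 d

625 days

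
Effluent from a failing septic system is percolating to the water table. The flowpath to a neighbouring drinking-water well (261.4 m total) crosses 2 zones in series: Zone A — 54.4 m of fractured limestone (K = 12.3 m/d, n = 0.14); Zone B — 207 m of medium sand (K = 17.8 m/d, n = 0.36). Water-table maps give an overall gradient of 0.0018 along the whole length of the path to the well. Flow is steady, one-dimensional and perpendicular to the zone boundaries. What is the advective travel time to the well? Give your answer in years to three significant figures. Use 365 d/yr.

Steady 1-D flow in series ⇒ the Darcy flux q is identical in every zone and the zone head losses add (resistances L/K in series).
Σ(L/K) = 54.4/12.3 + 207/17.8 = 4.423 + 11.63 = 16.05 d
K_eq = L_total / Σ(L/K) = 261.4 / 16.05 = 16.28 m/d
q = K_eq · i = 16.28 × 0.0018 = 0.02931 m/d (same in every zone)
Zone A: v = q/n = 0.02931/0.14 = 0.2094 m/d → t_A = 54.4/0.2094 = 259.8 d
Zone B: v = q/n = 0.02931/0.36 = 0.08142 m/d → t_B = 207/0.08142 = 2542 d
Total t = 259.8 + 2542 = 2802 d
   = 2802 / 365 = 7.68 yr

7.68 years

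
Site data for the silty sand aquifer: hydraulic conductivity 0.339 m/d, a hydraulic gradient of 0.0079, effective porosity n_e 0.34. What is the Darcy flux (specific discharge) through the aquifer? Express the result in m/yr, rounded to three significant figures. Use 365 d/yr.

Specific discharge q = 0.339 × 0.0079 = 0.002678 m/d
   = 0.002678 × 365 = 0.978 m/yr

0.978 m/yr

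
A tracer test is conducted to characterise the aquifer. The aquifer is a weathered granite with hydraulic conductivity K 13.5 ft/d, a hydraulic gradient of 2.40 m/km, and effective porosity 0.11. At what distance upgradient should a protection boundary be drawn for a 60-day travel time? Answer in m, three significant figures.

5.39 m

K = 13.5 ft/d × 0.3048 = 4.115 m/d
q = Ki = 4.115 × 0.0024 = 0.009876 m/d
Seepage velocity v = q / n = 0.009876 / 0.11 = 0.08978 m/d
L = v × T = 0.08978 × 60 = 5.387 m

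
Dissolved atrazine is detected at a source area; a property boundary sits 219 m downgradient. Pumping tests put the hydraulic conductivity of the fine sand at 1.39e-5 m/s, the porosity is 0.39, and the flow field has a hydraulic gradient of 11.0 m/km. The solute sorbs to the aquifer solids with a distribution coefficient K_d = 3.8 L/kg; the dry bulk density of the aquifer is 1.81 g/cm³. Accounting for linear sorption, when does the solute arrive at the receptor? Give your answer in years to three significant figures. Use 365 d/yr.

330 years

K = 1.39e-5 m/s × 86400 s/d = 1.201 m/d
Specific discharge q = 1.201 × 0.011 = 0.01321 m/d
v = Ki/n = 1.201·0.011/0.39 = 0.03387 m/d
Retardation R = 1 + ρ_b·K_d/n = 1 + 1.81×3.8/0.39 = 18.64
Contaminant velocity v_c = v/R = 0.03387/18.64 = 0.001818 m/d
t = L/v_c = 219/0.001818 = 120500 d
   = 120500/365 = 330 yr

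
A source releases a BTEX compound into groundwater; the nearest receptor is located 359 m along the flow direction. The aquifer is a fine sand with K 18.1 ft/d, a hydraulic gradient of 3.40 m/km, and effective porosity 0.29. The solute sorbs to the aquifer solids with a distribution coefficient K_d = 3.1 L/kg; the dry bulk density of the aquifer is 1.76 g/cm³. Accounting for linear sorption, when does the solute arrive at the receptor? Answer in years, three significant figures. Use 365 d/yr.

301 years

K = 18.1 ft/d × 0.3048 = 5.517 m/d
Darcy flux q = K·i = 5.517 × 0.0034 = 0.01876 m/d
v_s = q/n_e = 0.01876/0.29 = 0.06468 m/d
Retardation R = 1 + ρ_b·K_d/n = 1 + 1.76×3.1/0.29 = 19.81
Contaminant velocity v_c = v/R = 0.06468/19.81 = 0.003264 m/d
t = L/v_c = 359/0.003264 = 110000 d
   = 110000/365 = 301 yr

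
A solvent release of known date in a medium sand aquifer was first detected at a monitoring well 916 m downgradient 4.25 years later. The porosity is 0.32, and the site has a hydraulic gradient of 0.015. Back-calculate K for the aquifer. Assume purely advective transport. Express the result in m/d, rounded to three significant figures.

12.6 m/d

t = 4.25 years = 1551 d
v = L / t = 916 / 1551 = 0.5905 m/d
K = v · n / i = 0.5905 × 0.32 / 0.015 = 12.6 m/d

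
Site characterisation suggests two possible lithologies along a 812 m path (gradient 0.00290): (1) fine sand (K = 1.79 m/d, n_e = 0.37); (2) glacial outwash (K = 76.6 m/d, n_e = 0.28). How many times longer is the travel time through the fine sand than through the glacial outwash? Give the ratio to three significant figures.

56.5

Unit 1 (fine sand): v = 1.79×0.0029/0.37 = 0.01403 m/d, t = 812/0.01403 = 57880 d
Unit 2 (glacial outwash): v = 76.6×0.0029/0.28 = 0.7934 m/d, t = 812/0.7934 = 1023 d
t(fine sand) / t(glacial outwash) = 57880/1023 = 56.5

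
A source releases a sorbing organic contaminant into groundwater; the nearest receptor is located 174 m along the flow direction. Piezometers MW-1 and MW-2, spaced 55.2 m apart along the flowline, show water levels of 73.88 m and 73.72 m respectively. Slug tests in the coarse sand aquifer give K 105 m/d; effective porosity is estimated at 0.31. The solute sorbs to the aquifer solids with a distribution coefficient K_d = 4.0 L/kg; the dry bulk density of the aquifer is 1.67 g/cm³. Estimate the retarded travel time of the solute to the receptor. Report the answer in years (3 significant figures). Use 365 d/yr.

10.9 years

Hydraulic gradient i = (73.88 − 73.72) / 55.2 = 0.16 / 55.2 = 0.002899
q = Ki = 105 × 0.002899 = 0.3043 m/d
v_s = q/n_e = 0.3043/0.31 = 0.9818 m/d
Retardation R = 1 + ρ_b·K_d/n = 1 + 1.67×4.0/0.31 = 22.55
Contaminant velocity v_c = v/R = 0.9818/22.55 = 0.04354 m/d
t = L/v_c = 174/0.04354 = 3996 d
   = 3996/365 = 10.9 yr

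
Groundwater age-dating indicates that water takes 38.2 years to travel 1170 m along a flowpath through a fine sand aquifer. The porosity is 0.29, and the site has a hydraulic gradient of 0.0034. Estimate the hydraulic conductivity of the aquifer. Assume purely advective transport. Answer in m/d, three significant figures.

7.16 m/d

t = 38.2 years = 13940 d
v = L / t = 1170 / 13940 = 0.08391 m/d
K = v · n / i = 0.08391 × 0.29 / 0.0034 = 7.16 m/d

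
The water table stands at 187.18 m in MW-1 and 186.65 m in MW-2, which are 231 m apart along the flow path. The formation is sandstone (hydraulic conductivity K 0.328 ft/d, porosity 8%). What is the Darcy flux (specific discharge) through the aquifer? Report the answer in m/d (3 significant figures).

2.29e-4 m/d

Hydraulic gradient i = (187.18 − 186.65) / 231 = 0.53 / 231 = 0.002294
K = 0.328 ft/d × 0.3048 = 0.09997 m/d
Darcy flux q = K·i = 0.09997 × 0.002294 = 2.294e-4 m/d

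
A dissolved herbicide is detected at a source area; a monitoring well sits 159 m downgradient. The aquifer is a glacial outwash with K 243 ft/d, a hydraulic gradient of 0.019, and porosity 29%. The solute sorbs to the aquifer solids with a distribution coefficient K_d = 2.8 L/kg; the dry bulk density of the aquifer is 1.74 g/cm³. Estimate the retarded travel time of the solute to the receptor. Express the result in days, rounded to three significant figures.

583 days

K = 243 ft/d × 0.3048 = 74.07 m/d
Darcy flux q = K·i = 74.07 × 0.019 = 1.407 m/d
Average linear velocity = 1.407 / 0.29 = 4.853 m/d
Retardation R = 1 + ρ_b·K_d/n = 1 + 1.74×2.8/0.29 = 17.80
Contaminant velocity v_c = v/R = 4.853/17.80 = 0.2726 m/d
t = L/v_c = 159/0.2726 = 583.2 d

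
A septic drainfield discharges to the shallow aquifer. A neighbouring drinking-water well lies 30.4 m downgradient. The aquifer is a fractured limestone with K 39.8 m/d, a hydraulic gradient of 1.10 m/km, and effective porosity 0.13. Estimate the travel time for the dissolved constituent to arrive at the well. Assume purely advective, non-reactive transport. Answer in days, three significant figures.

Darcy flux q = K·i = 39.8 × 0.0011 = 0.04378 m/d
v = Ki/n = 39.8·0.0011/0.13 = 0.3368 m/d
t = L / v = 30.4 / 0.3368 = 90.27 d

90.3 days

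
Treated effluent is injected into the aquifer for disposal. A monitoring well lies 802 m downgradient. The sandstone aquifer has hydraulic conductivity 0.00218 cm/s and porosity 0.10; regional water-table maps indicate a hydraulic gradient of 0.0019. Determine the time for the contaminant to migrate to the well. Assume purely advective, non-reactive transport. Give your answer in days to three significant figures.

22400 days

K = 0.00218 cm/s × 864 = 1.884 m/d
Specific discharge q = 1.884 × 0.0019 = 0.003579 m/d
Average linear velocity = 0.003579 / 0.10 = 0.03579 m/d
t = L / v = 802 / 0.03579 = 22410 d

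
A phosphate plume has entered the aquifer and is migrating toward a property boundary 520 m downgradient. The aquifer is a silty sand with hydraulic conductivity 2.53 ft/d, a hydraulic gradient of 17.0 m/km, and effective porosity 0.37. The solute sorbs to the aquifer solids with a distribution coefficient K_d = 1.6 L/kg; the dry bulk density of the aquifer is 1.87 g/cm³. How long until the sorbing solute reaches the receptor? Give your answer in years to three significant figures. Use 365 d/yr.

365 years

K = 2.53 ft/d × 0.3048 = 0.7711 m/d
q = Ki = 0.7711 × 0.017 = 0.01311 m/d
v_s = q/n_e = 0.01311/0.37 = 0.03543 m/d
Retardation R = 1 + ρ_b·K_d/n = 1 + 1.87×1.6/0.37 = 9.086
Contaminant velocity v_c = v/R = 0.03543/9.086 = 0.003899 m/d
t = L/v_c = 520/0.003899 = 133400 d
   = 133400/365 = 365 yr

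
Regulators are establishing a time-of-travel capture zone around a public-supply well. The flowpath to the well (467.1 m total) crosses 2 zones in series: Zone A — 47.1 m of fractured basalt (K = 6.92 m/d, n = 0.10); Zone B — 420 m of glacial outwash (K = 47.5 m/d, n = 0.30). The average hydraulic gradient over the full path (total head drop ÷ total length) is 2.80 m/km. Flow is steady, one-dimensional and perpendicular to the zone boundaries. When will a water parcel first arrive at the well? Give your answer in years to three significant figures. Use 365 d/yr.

4.28 years

Steady 1-D flow in series ⇒ the Darcy flux q is identical in every zone and the zone head losses add (resistances L/K in series).
Σ(L/K) = 47.1/6.92 + 420/47.5 = 6.806 + 8.842 = 15.65 d
K_eq = L_total / Σ(L/K) = 467.1 / 15.65 = 29.85 m/d
q = K_eq · i = 29.85 × 0.0028 = 0.08358 m/d (same in every zone)
Zone A: v = q/n = 0.08358/0.10 = 0.8358 m/d → t_A = 47.1/0.8358 = 56.35 d
Zone B: v = q/n = 0.08358/0.30 = 0.2786 m/d → t_B = 420/0.2786 = 1508 d
Total t = 56.35 + 1508 = 1564 d
   = 1564 / 365 = 4.28 yr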